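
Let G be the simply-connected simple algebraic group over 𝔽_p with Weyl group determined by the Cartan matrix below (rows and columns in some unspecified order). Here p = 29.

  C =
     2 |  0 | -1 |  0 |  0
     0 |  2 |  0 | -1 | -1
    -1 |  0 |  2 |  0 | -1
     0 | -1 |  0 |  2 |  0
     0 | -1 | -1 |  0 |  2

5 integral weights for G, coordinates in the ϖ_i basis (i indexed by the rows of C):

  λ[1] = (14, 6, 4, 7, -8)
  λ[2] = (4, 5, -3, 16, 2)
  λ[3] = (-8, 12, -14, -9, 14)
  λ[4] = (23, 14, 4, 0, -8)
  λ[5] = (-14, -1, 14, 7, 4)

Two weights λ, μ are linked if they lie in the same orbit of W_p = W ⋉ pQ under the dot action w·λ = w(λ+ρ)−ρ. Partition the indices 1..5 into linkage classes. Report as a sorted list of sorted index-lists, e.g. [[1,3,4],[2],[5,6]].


Dynkin diagram of C (from the 8 off-diagonal −1 entries): A_5.

Folding the 5 weights λ_j+ρ into Ā_29 (reps in the given 5-coord order):

  [1] (13, 0, 2, 8, 5)
  [2] (3, 6, 2, 17, 1)
  [3] (13, 0, 2, 8, 5)
  [4] (13, 0, 2, 8, 5)
  [5] (13, 0, 2, 8, 5)

Grouping the 5 weights by Ā_29-representative: 2 linkage classes.

[[1, 3, 4, 5], [2]]


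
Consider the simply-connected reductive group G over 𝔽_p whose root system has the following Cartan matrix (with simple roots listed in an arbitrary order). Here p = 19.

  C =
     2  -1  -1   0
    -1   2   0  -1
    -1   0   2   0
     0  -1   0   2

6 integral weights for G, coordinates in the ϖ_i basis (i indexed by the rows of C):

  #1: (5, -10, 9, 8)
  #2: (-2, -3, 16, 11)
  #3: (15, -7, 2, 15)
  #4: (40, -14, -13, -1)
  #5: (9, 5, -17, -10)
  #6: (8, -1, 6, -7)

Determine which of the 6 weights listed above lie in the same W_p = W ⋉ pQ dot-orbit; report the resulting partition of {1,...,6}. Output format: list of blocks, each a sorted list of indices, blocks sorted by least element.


C ↔ A_4 under row/col permutation; |W(A_4)| = 120.

Each λ_j+ρ reduced to Ā_19; 4-tuples below use C's row order:

  1: (3, 6, 7, 0)
  2: (2, 1, 7, 2)
  3: (3, 6, 7, 0)
  4: (3, 6, 7, 0)
  5: (3, 6, 7, 0)
  6: (3, 6, 7, 0)

These 6 weights hit 2 W_19-dot-orbits; sizes (5, 1):

[[1, 3, 4, 5, 6], [2]]


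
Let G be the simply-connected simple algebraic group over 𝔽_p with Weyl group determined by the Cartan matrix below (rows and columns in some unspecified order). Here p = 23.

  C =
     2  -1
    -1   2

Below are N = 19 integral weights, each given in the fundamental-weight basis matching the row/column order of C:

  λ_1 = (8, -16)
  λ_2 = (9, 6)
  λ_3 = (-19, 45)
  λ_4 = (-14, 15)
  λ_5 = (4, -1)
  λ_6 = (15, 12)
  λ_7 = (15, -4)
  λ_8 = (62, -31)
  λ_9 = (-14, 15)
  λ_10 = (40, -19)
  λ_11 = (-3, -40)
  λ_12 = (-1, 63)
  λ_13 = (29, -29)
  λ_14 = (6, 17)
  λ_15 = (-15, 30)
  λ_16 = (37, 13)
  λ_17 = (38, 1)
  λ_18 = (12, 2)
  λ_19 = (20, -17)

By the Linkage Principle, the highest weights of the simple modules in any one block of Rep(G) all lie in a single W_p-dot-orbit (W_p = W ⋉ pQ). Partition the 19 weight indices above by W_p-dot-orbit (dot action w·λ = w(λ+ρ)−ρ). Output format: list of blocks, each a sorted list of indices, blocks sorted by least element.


Cartan matrix: type A_2 (|W|=6); un-permuting the 2 rows.

Ā_23 reps of the 19 weights (A_2, coords as presented):

  [1] (6, 9);  [2] (10, 7);  [3] (5, 0);  [4] (13, 3);  [5] (5, 0);  [6] (10, 7);  [7] (13, 3);  [8] (10, 7);  [9] (13, 3);  [10] (5, 0);  [11] (5, 16);  [12] (5, 0);  [13] (5, 16);  [14] (5, 16);  [15] (6, 9);  [16] (6, 9);  [17] (5, 16);  [18] (13, 3);  [19] (5, 16)

5 distinct reps among the 19 weights ⇒ 5 W_23-linkage classes:

[[1, 15, 16], [2, 6, 8], [3, 5, 10, 12], [4, 7, 9, 18], [11, 13, 14, 17, 19]]


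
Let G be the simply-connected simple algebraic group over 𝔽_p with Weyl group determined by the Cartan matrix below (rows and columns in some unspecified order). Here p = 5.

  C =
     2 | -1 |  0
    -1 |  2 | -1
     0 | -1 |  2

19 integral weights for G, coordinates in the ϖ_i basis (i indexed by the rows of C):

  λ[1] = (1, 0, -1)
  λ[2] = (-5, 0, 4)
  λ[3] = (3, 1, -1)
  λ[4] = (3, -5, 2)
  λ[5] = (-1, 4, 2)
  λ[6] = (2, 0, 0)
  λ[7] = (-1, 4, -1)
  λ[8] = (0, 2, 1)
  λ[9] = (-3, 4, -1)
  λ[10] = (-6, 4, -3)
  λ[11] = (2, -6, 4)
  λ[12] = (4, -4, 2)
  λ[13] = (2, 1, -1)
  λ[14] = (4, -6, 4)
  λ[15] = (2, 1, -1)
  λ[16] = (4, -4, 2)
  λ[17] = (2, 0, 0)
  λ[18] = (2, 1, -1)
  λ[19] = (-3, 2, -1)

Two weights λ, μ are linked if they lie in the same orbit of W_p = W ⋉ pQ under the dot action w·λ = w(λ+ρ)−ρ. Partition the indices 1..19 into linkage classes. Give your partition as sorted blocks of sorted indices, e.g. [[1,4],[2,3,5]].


Cartan matrix: type A_3 (|W|=24); un-permuting the 3 rows.

λ_j+ρ reflected into Ā_5 (⟨·,θ^∨⟩≤5); 3-tuples as given:

  λ_1+ρ ↦ (2, 1, 0)
  λ_2+ρ ↦ (0, 3, 1)
  λ_3+ρ ↦ (3, 1, 1)
  λ_4+ρ ↦ (0, 3, 1)
  λ_5+ρ ↦ (3, 2, 0)
  λ_6+ρ ↦ (3, 1, 1)
  λ_7+ρ ↦ (0, 5, 0)
  λ_8+ρ ↦ (0, 3, 1)
  λ_9+ρ ↦ (2, 3, 0)
  λ_10+ρ ↦ (3, 2, 0)
  λ_11+ρ ↦ (2, 3, 0)
  λ_12+ρ ↦ (2, 3, 0)
  λ_13+ρ ↦ (3, 2, 0)
  λ_14+ρ ↦ (0, 5, 0)
  λ_15+ρ ↦ (3, 2, 0)
  λ_16+ρ ↦ (2, 3, 0)
  λ_17+ρ ↦ (3, 1, 1)
  λ_18+ρ ↦ (3, 2, 0)
  λ_19+ρ ↦ (2, 1, 0)

6 distinct reps among the 19 weights ⇒ 6 W_5-linkage classes:

[[1, 19], [2, 4, 8], [3, 6, 17], [5, 10, 13, 15, 18], [7, 14], [9, 11, 12, 16]]


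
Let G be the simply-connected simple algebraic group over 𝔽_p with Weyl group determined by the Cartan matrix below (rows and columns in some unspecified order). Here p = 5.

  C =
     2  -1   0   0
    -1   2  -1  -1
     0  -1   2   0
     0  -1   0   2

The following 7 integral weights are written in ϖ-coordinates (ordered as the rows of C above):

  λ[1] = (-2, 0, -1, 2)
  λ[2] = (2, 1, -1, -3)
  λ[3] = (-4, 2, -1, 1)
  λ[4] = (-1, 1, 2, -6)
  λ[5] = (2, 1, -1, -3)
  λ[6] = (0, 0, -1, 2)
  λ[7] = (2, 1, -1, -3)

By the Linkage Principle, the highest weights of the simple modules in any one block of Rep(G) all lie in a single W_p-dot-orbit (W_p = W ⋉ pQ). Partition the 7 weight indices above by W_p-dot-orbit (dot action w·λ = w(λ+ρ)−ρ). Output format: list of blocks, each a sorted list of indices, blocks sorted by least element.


Cartan matrix: type D_4 (|W|=192); un-permuting the 4 rows.

W_5-reps of the 7 weights in Ā_5 (same 4-coord order as C):

  λ_1 → (1, 0, 0, 3);  λ_2 → (3, 0, 0, 2);  λ_3 → (3, 0, 0, 2);  λ_4 → (3, 0, 0, 2);  λ_5 → (3, 0, 0, 2);  λ_6 → (1, 0, 0, 3);  λ_7 → (3, 0, 0, 2)

Grouping the 7 weights by Ā_5-representative: 2 linkage classes.

[[1, 6], [2, 3, 4, 5, 7]]


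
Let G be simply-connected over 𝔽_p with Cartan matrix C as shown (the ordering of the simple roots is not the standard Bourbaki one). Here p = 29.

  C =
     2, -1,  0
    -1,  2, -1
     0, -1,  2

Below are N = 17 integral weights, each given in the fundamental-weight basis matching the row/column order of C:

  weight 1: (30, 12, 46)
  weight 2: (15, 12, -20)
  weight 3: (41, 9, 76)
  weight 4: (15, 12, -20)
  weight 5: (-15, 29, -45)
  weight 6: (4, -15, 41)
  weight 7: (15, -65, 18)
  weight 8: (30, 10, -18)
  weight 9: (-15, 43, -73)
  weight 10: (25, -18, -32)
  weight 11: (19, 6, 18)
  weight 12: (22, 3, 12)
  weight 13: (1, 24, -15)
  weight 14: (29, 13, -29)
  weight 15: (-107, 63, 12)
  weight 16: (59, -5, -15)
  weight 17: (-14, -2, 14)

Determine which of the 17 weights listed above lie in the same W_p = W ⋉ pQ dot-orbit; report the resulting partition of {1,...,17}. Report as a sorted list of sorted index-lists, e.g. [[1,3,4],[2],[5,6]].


Dynkin diagram of C (from the 4 off-diagonal −1 entries): A_3.

W_29-reps of the 17 weights in Ā_29 (same 3-coord order as C):

    [1] (2, 11, 14)
    [2] (10, 6, 13)
    [3] (10, 6, 13)
    [4] (10, 6, 13)
    [5] (1, 13, 1)
    [6] (4, 1, 15)
    [7] (10, 6, 13)
    [8] (12, 4, 2)
    [9] (1, 13, 1)
    [10] (3, 7, 2)
    [11] (3, 7, 2)
    [12] (12, 4, 2)
    [13] (2, 11, 14)
    [14] (1, 13, 1)
    [15] (10, 6, 13)
    [16] (2, 11, 14)
    [17] (1, 13, 1)

Grouping the 17 weights by Ā_29-representative: 6 linkage classes.

[[1, 13, 16], [2, 3, 4, 7, 15], [5, 9, 14, 17], [6], [8, 12], [10, 11]]


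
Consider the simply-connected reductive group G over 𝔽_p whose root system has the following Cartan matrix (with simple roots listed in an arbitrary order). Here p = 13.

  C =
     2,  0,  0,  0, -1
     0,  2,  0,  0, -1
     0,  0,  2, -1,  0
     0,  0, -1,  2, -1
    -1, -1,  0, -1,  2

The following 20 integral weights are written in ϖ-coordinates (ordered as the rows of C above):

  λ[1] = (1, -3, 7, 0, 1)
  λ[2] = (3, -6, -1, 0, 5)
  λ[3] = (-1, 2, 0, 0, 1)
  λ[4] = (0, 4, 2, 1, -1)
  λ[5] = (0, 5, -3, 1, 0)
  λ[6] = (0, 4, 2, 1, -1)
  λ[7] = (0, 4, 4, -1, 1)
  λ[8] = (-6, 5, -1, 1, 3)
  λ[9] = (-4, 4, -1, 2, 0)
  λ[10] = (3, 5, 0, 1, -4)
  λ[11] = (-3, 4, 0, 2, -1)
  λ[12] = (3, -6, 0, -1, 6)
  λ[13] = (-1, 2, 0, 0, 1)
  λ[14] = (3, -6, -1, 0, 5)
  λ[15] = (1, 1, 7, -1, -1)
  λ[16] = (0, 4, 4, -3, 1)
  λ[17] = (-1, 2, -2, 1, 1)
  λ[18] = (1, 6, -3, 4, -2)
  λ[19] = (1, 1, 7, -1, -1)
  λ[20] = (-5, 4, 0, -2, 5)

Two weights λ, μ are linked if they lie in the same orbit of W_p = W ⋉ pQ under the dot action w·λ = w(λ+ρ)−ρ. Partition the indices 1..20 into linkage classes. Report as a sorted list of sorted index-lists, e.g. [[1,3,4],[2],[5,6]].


Dynkin diagram of C (from the 8 off-diagonal −1 entries): D_5.

λ_j+ρ reflected into Ā_13 (⟨·,θ^∨⟩≤13); 5-tuples as given:

  λ_1+ρ ↦ (2, 2, 8, 0, 0);  λ_2+ρ ↦ (4, 5, 0, 1, 1);  λ_3+ρ ↦ (0, 3, 1, 1, 2);  λ_4+ρ ↦ (1, 5, 3, 2, 0);  λ_5+ρ ↦ (1, 6, 2, 0, 1);  λ_6+ρ ↦ (1, 5, 3, 2, 0);  λ_7+ρ ↦ (1, 5, 3, 2, 0);  λ_8+ρ ↦ (4, 5, 0, 1, 1);  λ_9+ρ ↦ (1, 3, 0, 1, 2);  λ_10+ρ ↦ (1, 3, 0, 1, 2);  λ_11+ρ ↦ (0, 3, 1, 1, 2);  λ_12+ρ ↦ (4, 5, 0, 1, 1);  λ_13+ρ ↦ (0, 3, 1, 1, 2);  λ_14+ρ ↦ (4, 5, 0, 1, 1);  λ_15+ρ ↦ (2, 2, 8, 0, 0);  λ_16+ρ ↦ (1, 5, 3, 2, 0);  λ_17+ρ ↦ (0, 3, 1, 1, 2);  λ_18+ρ ↦ (1, 6, 2, 0, 1);  λ_19+ρ ↦ (2, 2, 8, 0, 0);  λ_20+ρ ↦ (4, 5, 0, 1, 1)

Linkage partition of the 20 weights (6 classes, p=13):

[[1, 15, 19], [2, 8, 12, 14, 20], [3, 11, 13, 17], [4, 6, 7, 16], [5, 18], [9, 10]]


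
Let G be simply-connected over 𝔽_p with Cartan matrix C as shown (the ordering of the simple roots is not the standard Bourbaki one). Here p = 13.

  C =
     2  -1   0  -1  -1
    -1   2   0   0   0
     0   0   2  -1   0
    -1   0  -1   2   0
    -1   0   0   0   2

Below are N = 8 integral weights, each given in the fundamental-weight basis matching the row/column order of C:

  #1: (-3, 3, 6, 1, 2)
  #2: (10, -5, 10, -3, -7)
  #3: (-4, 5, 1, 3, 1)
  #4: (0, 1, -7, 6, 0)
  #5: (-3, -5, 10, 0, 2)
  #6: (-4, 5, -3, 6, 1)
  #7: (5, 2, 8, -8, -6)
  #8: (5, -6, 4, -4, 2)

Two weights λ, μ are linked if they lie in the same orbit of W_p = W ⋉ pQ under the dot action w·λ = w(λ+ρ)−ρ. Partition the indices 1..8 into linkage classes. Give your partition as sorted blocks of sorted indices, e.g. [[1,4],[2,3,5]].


C ↔ D_5 under row/col permutation; |W(D_5)| = 1920.

Folding the 8 weights λ_j+ρ into Ā_13 (reps in the given 5-coord order):

  λ_1 → (1, 2, 6, 1, 1);  λ_2 → (2, 3, 2, 1, 1);  λ_3 → (2, 3, 2, 1, 1);  λ_4 → (1, 2, 6, 1, 1);  λ_5 → (1, 2, 6, 1, 1);  λ_6 → (2, 3, 2, 1, 1);  λ_7 → (2, 3, 2, 1, 1);  λ_8 → (2, 3, 2, 1, 1)

These 8 weights hit 2 W_13-dot-orbits; sizes (3, 5):

[[1, 4, 5], [2, 3, 6, 7, 8]]


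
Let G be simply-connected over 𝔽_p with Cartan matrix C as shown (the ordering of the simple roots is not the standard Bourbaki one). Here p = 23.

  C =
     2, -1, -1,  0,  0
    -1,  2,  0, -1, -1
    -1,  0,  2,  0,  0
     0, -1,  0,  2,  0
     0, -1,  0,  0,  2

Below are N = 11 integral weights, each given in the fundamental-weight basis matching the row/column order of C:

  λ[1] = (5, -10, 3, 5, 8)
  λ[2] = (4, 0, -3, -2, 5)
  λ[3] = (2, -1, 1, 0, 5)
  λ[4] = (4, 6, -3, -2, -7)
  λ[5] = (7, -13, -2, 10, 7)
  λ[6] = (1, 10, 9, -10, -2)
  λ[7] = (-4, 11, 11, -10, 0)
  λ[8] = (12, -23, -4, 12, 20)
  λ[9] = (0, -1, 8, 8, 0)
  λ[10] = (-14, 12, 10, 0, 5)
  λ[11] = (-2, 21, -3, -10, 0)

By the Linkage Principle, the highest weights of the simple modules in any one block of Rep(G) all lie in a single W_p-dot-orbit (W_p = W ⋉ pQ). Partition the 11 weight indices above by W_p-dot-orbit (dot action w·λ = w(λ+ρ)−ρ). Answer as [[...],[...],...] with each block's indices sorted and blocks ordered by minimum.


D_5 Cartan matrix, 5 simple roots permuted; ρ=(1,1,1,1,1).

λ_j+ρ reflected into Ā_23 (⟨·,θ^∨⟩≤23); 5-tuples as given:

  λ_1 → (3, 3, 1, 3, 0)
  λ_2 → (3, 0, 2, 1, 6)
  λ_3 → (3, 0, 2, 1, 6)
  λ_4 → (3, 0, 2, 1, 6)
  λ_5 → (1, 2, 4, 1, 4)
  λ_6 → (1, 0, 9, 9, 1)
  λ_7 → (1, 0, 9, 9, 1)
  λ_8 → (1, 0, 9, 9, 1)
  λ_9 → (1, 0, 9, 9, 1)
  λ_10 → (3, 0, 2, 1, 6)
  λ_11 → (1, 0, 9, 9, 1)

Partition of {1..11} into 4 W_23-dot-orbits:

[[1], [2, 3, 4, 10], [5], [6, 7, 8, 9, 11]]


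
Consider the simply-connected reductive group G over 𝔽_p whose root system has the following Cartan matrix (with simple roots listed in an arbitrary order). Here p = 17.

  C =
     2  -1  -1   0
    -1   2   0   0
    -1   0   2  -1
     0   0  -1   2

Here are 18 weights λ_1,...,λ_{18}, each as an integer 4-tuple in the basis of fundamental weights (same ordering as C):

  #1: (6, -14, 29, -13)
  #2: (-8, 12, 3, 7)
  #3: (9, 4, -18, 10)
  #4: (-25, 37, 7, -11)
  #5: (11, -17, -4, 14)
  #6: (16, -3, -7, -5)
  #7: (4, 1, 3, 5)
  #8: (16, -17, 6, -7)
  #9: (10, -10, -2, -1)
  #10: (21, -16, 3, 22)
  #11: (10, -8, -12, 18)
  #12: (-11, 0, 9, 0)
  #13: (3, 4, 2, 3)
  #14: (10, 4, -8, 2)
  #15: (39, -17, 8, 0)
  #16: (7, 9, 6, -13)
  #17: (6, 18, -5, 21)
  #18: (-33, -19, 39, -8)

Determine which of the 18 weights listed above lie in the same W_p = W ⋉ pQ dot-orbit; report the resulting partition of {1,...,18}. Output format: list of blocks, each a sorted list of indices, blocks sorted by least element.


Root system A_4: the 4×4 matrix C matches after relabeling.

Each λ_j+ρ reduced to Ā_17; 4-tuples below use C's row order:

  [1] (4, 5, 3, 4) · [2] (4, 5, 3, 4) · [3] (5, 2, 4, 6) · [4] (3, 2, 4, 1) · [5] (3, 2, 4, 1) · [6] (5, 2, 4, 6) · [7] (5, 2, 4, 6) · [8] (1, 9, 0, 1) · [9] (1, 9, 0, 1) · [10] (5, 2, 4, 6) · [11] (5, 2, 4, 6) · [12] (1, 9, 0, 1) · [13] (4, 5, 3, 4) · [14] (4, 5, 3, 4) · [15] (1, 9, 0, 1) · [16] (3, 2, 4, 1) · [17] (3, 2, 4, 1) · [18] (1, 9, 0, 1)

Linkage partition of the 18 weights (4 classes, p=17):

[[1, 2, 13, 14], [3, 6, 7, 10, 11], [4, 5, 16, 17], [8, 9, 12, 15, 18]]


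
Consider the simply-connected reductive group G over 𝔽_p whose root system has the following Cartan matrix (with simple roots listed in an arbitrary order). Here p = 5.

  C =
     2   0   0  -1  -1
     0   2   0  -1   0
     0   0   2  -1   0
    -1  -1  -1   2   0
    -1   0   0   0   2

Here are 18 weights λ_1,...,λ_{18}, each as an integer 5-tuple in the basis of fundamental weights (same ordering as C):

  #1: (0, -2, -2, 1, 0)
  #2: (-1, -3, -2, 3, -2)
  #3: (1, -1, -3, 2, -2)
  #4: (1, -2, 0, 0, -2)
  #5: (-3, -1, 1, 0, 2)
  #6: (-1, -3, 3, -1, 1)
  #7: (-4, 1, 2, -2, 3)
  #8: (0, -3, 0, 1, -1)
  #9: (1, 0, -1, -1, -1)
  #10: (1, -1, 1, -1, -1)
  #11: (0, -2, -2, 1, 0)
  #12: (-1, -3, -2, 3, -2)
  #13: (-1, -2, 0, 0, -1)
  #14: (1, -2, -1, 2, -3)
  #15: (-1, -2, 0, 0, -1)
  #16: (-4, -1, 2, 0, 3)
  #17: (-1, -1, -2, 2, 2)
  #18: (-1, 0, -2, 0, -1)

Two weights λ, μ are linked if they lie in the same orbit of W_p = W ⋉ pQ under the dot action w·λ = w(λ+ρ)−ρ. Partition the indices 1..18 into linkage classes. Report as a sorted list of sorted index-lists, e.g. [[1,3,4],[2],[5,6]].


Cartan matrix: type D_5 (|W|=1920); un-permuting the 5 rows.

Each λ_j+ρ reduced to Ā_5; 5-tuples below use C's row order:

    λ_1+ρ ↦ (1, 1, 1, 0, 1)
    λ_2+ρ ↦ (1, 2, 1, 0, 0)
    λ_3+ρ ↦ (1, 0, 2, 0, 0)
    λ_4+ρ ↦ (1, 1, 1, 0, 1)
    λ_5+ρ ↦ (1, 1, 1, 0, 1)
    λ_6+ρ ↦ (1, 0, 2, 0, 0)
    λ_7+ρ ↦ (1, 2, 1, 0, 0)
    λ_8+ρ ↦ (1, 2, 1, 0, 0)
    λ_9+ρ ↦ (2, 1, 0, 0, 0)
    λ_10+ρ ↦ (1, 0, 2, 0, 0)
    λ_11+ρ ↦ (1, 1, 1, 0, 1)
    λ_12+ρ ↦ (1, 2, 1, 0, 0)
    λ_13+ρ ↦ (0, 1, 1, 0, 0)
    λ_14+ρ ↦ (2, 1, 0, 0, 0)
    λ_15+ρ ↦ (0, 1, 1, 0, 0)
    λ_16+ρ ↦ (0, 2, 1, 0, 1)
    λ_17+ρ ↦ (2, 1, 0, 0, 0)
    λ_18+ρ ↦ (0, 1, 1, 0, 0)

6 distinct reps among the 18 weights ⇒ 6 W_5-linkage classes:

[[1, 4, 5, 11], [2, 7, 8, 12], [3, 6, 10], [9, 14, 17], [13, 15, 18], [16]]


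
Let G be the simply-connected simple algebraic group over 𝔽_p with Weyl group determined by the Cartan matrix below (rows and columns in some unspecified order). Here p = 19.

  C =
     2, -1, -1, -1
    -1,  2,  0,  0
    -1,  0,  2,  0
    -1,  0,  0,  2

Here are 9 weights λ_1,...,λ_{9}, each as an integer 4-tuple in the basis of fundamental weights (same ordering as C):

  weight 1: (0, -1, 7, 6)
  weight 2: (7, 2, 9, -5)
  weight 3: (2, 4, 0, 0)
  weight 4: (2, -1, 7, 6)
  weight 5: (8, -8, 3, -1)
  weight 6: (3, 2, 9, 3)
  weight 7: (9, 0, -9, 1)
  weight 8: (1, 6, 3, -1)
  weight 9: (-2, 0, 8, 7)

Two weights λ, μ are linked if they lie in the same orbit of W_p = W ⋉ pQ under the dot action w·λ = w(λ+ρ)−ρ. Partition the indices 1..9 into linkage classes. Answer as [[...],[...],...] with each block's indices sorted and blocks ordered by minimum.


Cartan matrix: type D_4 (|W|=192); un-permuting the 4 rows.

W_19-reps of the 9 weights in Ā_19 (same 4-coord order as C):

    [1] (1, 0, 8, 7)
    [2] (2, 1, 8, 2)
    [3] (3, 5, 1, 1)
    [4] (1, 0, 8, 7)
    [5] (2, 7, 4, 0)
    [6] (2, 1, 8, 2)
    [7] (2, 1, 8, 2)
    [8] (2, 7, 4, 0)
    [9] (1, 0, 8, 7)

Linkage partition of the 9 weights (4 classes, p=19):

[[1, 4, 9], [2, 6, 7], [3], [5, 8]]


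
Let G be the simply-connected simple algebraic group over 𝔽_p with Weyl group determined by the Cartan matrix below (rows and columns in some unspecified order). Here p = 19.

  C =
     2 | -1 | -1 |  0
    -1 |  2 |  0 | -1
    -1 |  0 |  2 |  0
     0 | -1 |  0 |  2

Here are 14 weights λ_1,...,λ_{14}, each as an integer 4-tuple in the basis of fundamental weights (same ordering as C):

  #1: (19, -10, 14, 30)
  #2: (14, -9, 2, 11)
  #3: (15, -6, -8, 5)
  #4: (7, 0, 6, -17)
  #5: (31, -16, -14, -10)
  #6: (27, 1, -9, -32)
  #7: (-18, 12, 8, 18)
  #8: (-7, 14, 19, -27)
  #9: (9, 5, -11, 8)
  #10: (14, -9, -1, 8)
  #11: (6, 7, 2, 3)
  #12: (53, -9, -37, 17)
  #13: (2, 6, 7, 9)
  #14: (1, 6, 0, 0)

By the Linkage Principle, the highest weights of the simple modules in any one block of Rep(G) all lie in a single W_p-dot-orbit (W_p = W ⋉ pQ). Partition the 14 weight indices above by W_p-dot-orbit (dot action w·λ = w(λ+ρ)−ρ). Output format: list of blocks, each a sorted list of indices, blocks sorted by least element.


Type A_4, rank 4, |W|=120; reorder rows/cols to standard.

Alcove-folded reps (p=19, 14 weights, presented ϖ-order):

  λ_1 → (7, 8, 0, 1) · λ_2 → (7, 8, 0, 1) · λ_3 → (4, 5, 7, 1) · λ_4 → (7, 8, 0, 1) · λ_5 → (0, 4, 5, 2) · λ_6 → (2, 7, 1, 1) · λ_7 → (0, 4, 5, 2) · λ_8 → (4, 5, 7, 1) · λ_9 → (0, 6, 4, 3) · λ_10 → (7, 8, 0, 1) · λ_11 → (7, 8, 0, 1) · λ_12 → (2, 7, 1, 1) · λ_13 → (2, 7, 1, 1) · λ_14 → (2, 7, 1, 1)

Linkage partition of the 14 weights (5 classes, p=19):

[[1, 2, 4, 10, 11], [3, 8], [5, 7], [6, 12, 13, 14], [9]]


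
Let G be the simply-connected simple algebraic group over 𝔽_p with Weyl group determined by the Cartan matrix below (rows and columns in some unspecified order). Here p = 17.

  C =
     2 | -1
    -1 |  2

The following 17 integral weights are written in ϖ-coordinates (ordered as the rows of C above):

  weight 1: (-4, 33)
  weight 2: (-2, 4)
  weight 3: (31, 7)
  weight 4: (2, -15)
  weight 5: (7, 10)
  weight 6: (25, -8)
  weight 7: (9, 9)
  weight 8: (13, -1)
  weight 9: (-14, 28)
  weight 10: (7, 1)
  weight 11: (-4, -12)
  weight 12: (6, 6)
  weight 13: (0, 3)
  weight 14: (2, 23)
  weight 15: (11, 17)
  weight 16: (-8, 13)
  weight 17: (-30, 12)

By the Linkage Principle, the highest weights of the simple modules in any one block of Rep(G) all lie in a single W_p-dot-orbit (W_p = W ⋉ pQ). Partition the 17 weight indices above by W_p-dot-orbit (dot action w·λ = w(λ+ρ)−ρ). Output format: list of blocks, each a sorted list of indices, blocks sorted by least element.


C ↔ A_2 under row/col permutation; |W(A_2)| = 6.

λ_j+ρ reflected into Ā_17 (⟨·,θ^∨⟩≤17); 2-tuples as given:

  [1] (14, 0)
  [2] (1, 4)
  [3] (6, 9)
  [4] (11, 3)
  [5] (6, 9)
  [6] (8, 2)
  [7] (7, 7)
  [8] (14, 0)
  [9] (1, 4)
  [10] (8, 2)
  [11] (11, 3)
  [12] (7, 7)
  [13] (1, 4)
  [14] (7, 7)
  [15] (1, 4)
  [16] (7, 7)
  [17] (1, 4)

Partition of {1..17} into 6 W_17-dot-orbits:

[[1, 8], [2, 9, 13, 15, 17], [3, 5], [4, 11], [6, 10], [7, 12, 14, 16]]


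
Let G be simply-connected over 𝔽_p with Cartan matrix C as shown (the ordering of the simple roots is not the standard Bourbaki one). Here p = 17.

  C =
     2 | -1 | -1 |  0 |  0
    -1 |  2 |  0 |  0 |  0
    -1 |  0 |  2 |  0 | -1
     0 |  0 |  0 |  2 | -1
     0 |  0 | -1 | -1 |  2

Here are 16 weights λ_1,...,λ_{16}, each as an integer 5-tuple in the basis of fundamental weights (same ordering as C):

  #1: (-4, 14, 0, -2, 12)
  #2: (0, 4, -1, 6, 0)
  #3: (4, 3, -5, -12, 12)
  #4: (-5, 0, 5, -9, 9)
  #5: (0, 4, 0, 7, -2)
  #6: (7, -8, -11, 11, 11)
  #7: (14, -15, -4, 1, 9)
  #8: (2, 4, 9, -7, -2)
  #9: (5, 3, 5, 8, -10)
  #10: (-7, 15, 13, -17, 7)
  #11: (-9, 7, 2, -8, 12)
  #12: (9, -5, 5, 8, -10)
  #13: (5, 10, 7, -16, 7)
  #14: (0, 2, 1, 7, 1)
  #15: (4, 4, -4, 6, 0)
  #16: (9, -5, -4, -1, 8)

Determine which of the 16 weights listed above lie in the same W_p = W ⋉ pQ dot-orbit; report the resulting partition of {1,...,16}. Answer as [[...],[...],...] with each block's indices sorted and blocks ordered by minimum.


A_5 Cartan matrix, 5 simple roots permuted; ρ=(1,1,1,1,1).

Ā_17 reps of the 16 weights (A_5, coords as presented):

  [1] (1, 3, 2, 8, 2)
  [2] (1, 5, 0, 7, 1)
  [3] (1, 3, 2, 8, 2)
  [4] (1, 3, 2, 8, 2)
  [5] (1, 5, 0, 7, 1)
  [6] (2, 5, 1, 5, 2)
  [7] (2, 5, 1, 5, 2)
  [8] (3, 4, 3, 0, 6)
  [9] (3, 4, 3, 0, 6)
  [10] (1, 5, 0, 7, 1)
  [11] (3, 0, 5, 7, 1)
  [12] (3, 4, 3, 0, 6)
  [13] (1, 5, 0, 7, 1)
  [14] (1, 3, 2, 8, 2)
  [15] (2, 5, 1, 5, 2)
  [16] (3, 4, 3, 0, 6)

5 distinct reps among the 16 weights ⇒ 5 W_17-linkage classes:

[[1, 3, 4, 14], [2, 5, 10, 13], [6, 7, 15], [8, 9, 12, 16], [11]]


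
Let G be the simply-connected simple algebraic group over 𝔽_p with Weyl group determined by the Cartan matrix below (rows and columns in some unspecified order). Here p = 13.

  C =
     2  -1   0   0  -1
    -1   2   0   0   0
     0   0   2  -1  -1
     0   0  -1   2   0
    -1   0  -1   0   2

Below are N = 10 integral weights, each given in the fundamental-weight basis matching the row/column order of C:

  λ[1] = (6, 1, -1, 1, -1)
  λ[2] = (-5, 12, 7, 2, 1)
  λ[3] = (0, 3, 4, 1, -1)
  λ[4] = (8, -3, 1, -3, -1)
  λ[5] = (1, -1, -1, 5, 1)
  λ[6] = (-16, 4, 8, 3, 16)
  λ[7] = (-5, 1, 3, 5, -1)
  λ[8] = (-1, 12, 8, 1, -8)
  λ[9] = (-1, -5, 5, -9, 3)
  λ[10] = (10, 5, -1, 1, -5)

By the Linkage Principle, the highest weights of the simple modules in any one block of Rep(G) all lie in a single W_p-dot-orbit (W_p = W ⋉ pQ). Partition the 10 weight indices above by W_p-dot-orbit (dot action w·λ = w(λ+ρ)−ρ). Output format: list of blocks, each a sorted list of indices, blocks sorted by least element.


C ↔ A_5 under row/col permutation; |W(A_5)| = 720.

W_13-reps of the 10 weights in Ā_13 (same 5-coord order as C):

  λ_1 → (7, 2, 0, 2, 0) · λ_2 → (2, 0, 0, 6, 2) · λ_3 → (1, 4, 5, 2, 0) · λ_4 → (7, 2, 0, 2, 0) · λ_5 → (2, 0, 0, 6, 2) · λ_6 → (2, 0, 0, 6, 2) · λ_7 → (2, 0, 0, 6, 2) · λ_8 → (7, 2, 0, 2, 0) · λ_9 → (2, 0, 0, 6, 2) · λ_10 → (7, 2, 0, 2, 0)

Partition of {1..10} into 3 W_13-dot-orbits:

[[1, 4, 8, 10], [2, 5, 6, 7, 9], [3]]


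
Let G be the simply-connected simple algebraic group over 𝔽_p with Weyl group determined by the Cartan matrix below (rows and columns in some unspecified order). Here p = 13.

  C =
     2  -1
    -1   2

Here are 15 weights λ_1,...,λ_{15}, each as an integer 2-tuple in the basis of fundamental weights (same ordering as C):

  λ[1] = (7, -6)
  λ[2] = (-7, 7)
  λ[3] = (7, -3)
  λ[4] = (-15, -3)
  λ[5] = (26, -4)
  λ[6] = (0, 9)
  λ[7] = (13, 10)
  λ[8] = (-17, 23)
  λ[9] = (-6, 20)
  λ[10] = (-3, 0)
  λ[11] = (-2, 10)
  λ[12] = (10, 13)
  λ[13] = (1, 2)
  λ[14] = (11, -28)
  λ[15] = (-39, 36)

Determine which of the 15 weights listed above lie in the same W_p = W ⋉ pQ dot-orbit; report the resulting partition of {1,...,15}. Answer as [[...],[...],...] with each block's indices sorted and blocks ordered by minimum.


Dynkin diagram of C (from the 2 off-diagonal −1 entries): A_2.

Each λ_j+ρ reduced to Ā_13; 2-tuples below use C's row order:

    λ_1+ρ ↦ (3, 5)
    λ_2+ρ ↦ (6, 2)
    λ_3+ρ ↦ (6, 2)
    λ_4+ρ ↦ (1, 10)
    λ_5+ρ ↦ (1, 10)
    λ_6+ρ ↦ (1, 10)
    λ_7+ρ ↦ (1, 1)
    λ_8+ρ ↦ (2, 3)
    λ_9+ρ ↦ (3, 5)
    λ_10+ρ ↦ (1, 1)
    λ_11+ρ ↦ (1, 10)
    λ_12+ρ ↦ (1, 1)
    λ_13+ρ ↦ (2, 3)
    λ_14+ρ ↦ (1, 1)
    λ_15+ρ ↦ (1, 1)

These 15 weights hit 5 W_13-dot-orbits; sizes (2, 2, 4, 5, 2):

[[1, 9], [2, 3], [4, 5, 6, 11], [7, 10, 12, 14, 15], [8, 13]]


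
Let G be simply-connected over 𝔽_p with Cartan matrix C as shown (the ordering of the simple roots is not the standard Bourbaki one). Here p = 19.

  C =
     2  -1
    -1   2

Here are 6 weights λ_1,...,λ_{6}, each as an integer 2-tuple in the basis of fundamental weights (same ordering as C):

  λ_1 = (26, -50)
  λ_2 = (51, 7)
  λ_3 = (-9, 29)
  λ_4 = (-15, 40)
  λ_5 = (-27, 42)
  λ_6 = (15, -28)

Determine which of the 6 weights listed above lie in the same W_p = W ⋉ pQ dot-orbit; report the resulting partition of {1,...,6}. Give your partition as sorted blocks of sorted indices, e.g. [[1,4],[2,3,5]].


Root system A_2: the 2×2 matrix C matches after relabeling.

Ā_19 reps of the 6 weights (A_2, coords as presented):

  λ_1 → (3, 8);  λ_2 → (5, 3);  λ_3 → (3, 8);  λ_4 → (5, 3);  λ_5 → (5, 2);  λ_6 → (3, 8)

Linkage partition of the 6 weights (3 classes, p=19):

[[1, 3, 6], [2, 4], [5]]


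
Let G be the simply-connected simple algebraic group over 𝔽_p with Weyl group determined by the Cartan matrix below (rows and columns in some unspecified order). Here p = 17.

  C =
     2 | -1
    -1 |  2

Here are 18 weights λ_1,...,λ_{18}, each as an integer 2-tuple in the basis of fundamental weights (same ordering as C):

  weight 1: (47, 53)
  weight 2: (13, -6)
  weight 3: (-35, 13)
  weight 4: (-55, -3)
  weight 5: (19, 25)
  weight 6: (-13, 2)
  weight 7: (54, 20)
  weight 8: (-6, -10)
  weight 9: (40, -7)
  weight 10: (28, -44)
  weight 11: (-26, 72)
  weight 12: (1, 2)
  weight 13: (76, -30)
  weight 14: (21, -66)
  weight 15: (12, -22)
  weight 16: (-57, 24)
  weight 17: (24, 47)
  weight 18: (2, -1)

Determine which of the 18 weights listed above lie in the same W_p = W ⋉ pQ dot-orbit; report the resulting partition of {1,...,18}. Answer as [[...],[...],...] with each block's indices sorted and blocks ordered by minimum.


Cartan matrix: type A_2 (|W|=6); un-permuting the 2 rows.

Folding the 18 weights λ_j+ρ into Ā_17 (reps in the given 2-coord order):

  λ_1+ρ ↦ (3, 0) · λ_2+ρ ↦ (9, 5) · λ_3+ρ ↦ (3, 0) · λ_4+ρ ↦ (2, 3) · λ_5+ρ ↦ (3, 9) · λ_6+ρ ↦ (3, 9) · λ_7+ρ ↦ (4, 9) · λ_8+ρ ↦ (9, 5) · λ_9+ρ ↦ (6, 10) · λ_10+ρ ↦ (3, 9) · λ_11+ρ ↦ (9, 5) · λ_12+ρ ↦ (2, 3) · λ_13+ρ ↦ (9, 5) · λ_14+ρ ↦ (3, 9) · λ_15+ρ ↦ (4, 9) · λ_16+ρ ↦ (3, 9) · λ_17+ρ ↦ (9, 5) · λ_18+ρ ↦ (3, 0)

Partition of {1..18} into 6 W_17-dot-orbits:

[[1, 3, 18], [2, 8, 11, 13, 17], [4, 12], [5, 6, 10, 14, 16], [7, 15], [9]]


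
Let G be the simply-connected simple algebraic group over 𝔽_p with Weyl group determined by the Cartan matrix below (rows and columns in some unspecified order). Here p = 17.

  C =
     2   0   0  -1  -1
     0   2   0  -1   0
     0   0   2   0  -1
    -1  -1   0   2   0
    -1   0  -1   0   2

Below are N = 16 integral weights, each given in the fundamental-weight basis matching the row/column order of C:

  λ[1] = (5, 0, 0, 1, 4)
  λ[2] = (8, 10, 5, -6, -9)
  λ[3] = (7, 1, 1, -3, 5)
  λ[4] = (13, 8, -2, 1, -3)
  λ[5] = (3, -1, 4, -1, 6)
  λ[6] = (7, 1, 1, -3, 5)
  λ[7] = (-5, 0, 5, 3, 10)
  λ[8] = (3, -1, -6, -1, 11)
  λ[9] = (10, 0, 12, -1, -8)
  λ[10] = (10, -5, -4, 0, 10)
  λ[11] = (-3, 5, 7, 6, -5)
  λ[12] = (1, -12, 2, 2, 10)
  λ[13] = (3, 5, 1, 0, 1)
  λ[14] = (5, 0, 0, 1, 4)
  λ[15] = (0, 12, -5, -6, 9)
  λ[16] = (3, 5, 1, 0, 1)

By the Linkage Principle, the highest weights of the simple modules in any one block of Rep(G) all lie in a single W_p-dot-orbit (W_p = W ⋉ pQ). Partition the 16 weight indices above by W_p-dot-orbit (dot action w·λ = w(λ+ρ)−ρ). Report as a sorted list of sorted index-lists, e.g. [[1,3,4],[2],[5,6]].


Type A_5, rank 5, |W|=720; reorder rows/cols to standard.

Folding the 16 weights λ_j+ρ into Ā_17 (reps in the given 5-coord order):

  λ_1+ρ ↦ (6, 1, 1, 2, 5)
  λ_2+ρ ↦ (4, 6, 2, 1, 2)
  λ_3+ρ ↦ (6, 0, 2, 2, 6)
  λ_4+ρ ↦ (6, 1, 1, 2, 5)
  λ_5+ρ ↦ (4, 0, 5, 0, 7)
  λ_6+ρ ↦ (6, 0, 2, 2, 6)
  λ_7+ρ ↦ (4, 0, 5, 0, 7)
  λ_8+ρ ↦ (4, 0, 5, 0, 7)
  λ_9+ρ ↦ (4, 0, 5, 0, 7)
  λ_10+ρ ↦ (6, 1, 1, 2, 5)
  λ_11+ρ ↦ (4, 6, 2, 1, 2)
  λ_12+ρ ↦ (6, 1, 1, 2, 5)
  λ_13+ρ ↦ (4, 6, 2, 1, 2)
  λ_14+ρ ↦ (6, 1, 1, 2, 5)
  λ_15+ρ ↦ (4, 6, 2, 1, 2)
  λ_16+ρ ↦ (4, 6, 2, 1, 2)

4 distinct reps among the 16 weights ⇒ 4 W_17-linkage classes:

[[1, 4, 10, 12, 14], [2, 11, 13, 15, 16], [3, 6], [5, 7, 8, 9]]


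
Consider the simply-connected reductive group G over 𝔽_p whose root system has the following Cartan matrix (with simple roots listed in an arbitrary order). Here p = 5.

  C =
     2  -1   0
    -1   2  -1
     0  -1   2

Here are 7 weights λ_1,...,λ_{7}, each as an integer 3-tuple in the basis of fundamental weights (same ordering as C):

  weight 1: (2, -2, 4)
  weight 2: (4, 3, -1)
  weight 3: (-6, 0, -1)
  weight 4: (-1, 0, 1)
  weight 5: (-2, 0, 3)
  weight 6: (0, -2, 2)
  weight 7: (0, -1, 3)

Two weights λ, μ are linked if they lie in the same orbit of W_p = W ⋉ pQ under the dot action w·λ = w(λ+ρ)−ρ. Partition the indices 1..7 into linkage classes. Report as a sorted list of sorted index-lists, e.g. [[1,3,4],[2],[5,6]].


Dynkin diagram of C (from the 4 off-diagonal −1 entries): A_3.

Alcove-folded reps (p=5, 7 weights, presented ϖ-order):

  λ_1+ρ ↦ (0, 1, 2)
  λ_2+ρ ↦ (1, 0, 4)
  λ_3+ρ ↦ (1, 0, 4)
  λ_4+ρ ↦ (0, 1, 2)
  λ_5+ρ ↦ (1, 0, 4)
  λ_6+ρ ↦ (0, 1, 2)
  λ_7+ρ ↦ (1, 0, 4)

The 7 indices split into 2 linkage classes (same alcove rep ⇔ same W_5-dot-orbit):

[[1, 4, 6], [2, 3, 5, 7]]


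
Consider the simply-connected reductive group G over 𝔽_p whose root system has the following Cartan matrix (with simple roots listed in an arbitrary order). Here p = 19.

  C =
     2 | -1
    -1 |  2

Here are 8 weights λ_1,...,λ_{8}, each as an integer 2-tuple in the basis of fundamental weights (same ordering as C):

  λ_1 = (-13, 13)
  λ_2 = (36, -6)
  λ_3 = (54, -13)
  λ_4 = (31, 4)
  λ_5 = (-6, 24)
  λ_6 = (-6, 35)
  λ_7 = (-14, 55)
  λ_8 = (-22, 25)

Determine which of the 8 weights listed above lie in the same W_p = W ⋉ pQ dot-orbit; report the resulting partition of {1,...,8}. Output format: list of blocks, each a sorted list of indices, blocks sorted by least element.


C ↔ A_2 under row/col permutation; |W(A_2)| = 6.

W_19-reps of the 8 weights in Ā_19 (same 2-coord order as C):

  [1] (12, 2)
  [2] (1, 13)
  [3] (12, 2)
  [4] (1, 13)
  [5] (1, 13)
  [6] (12, 2)
  [7] (1, 13)
  [8] (12, 2)

Partition of {1..8} into 2 W_19-dot-orbits:

[[1, 3, 6, 8], [2, 4, 5, 7]]


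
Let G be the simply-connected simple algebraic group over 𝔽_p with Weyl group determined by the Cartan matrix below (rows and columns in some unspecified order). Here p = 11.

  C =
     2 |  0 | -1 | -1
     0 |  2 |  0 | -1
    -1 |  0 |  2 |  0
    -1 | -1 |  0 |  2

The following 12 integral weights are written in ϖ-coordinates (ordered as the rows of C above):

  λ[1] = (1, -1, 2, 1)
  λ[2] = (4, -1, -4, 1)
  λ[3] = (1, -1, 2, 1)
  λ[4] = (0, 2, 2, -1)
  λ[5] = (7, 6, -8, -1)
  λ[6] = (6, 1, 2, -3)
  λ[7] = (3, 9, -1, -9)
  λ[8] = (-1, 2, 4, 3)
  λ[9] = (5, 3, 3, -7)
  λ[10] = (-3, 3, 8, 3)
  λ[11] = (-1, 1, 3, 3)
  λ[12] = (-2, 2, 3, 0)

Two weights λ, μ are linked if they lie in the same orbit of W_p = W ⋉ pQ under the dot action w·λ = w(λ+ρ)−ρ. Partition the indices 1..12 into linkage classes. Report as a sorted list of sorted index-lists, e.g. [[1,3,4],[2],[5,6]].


Type A_4, rank 4, |W|=120; reorder rows/cols to standard.

λ_j+ρ reflected into Ā_11 (⟨·,θ^∨⟩≤11); 4-tuples as given:

  [1] (2, 0, 3, 2);  [2] (2, 0, 3, 2);  [3] (2, 0, 3, 2);  [4] (1, 3, 3, 0);  [5] (1, 3, 3, 0);  [6] (5, 0, 3, 2);  [7] (0, 2, 4, 4);  [8] (0, 2, 4, 4);  [9] (0, 2, 4, 4);  [10] (2, 0, 3, 2);  [11] (0, 2, 4, 4);  [12] (1, 3, 3, 0)

Linkage partition of the 12 weights (4 classes, p=11):

[[1, 2, 3, 10], [4, 5, 12], [6], [7, 8, 9, 11]]


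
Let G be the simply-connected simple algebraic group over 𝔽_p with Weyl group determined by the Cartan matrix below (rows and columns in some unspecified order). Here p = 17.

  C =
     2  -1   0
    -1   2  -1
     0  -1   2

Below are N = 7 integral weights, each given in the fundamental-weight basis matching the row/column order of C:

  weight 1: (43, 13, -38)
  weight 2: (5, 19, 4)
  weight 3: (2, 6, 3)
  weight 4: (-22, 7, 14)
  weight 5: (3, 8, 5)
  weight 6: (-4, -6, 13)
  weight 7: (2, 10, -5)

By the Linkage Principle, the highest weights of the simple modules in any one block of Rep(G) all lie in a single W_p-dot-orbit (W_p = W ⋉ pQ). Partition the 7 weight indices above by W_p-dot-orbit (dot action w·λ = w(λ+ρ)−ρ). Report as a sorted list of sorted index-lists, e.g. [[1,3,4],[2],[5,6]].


Cartan matrix: type A_3 (|W|=24); un-permuting the 3 rows.

Ā_17 reps of the 7 weights (A_3, coords as presented):

  λ_1+ρ ↦ (3, 7, 4)
  λ_2+ρ ↦ (5, 3, 6)
  λ_3+ρ ↦ (3, 7, 4)
  λ_4+ρ ↦ (2, 9, 4)
  λ_5+ρ ↦ (2, 9, 4)
  λ_6+ρ ↦ (5, 3, 6)
  λ_7+ρ ↦ (3, 7, 4)

3 distinct reps among the 7 weights ⇒ 3 W_17-linkage classes:

[[1, 3, 7], [2, 6], [4, 5]]


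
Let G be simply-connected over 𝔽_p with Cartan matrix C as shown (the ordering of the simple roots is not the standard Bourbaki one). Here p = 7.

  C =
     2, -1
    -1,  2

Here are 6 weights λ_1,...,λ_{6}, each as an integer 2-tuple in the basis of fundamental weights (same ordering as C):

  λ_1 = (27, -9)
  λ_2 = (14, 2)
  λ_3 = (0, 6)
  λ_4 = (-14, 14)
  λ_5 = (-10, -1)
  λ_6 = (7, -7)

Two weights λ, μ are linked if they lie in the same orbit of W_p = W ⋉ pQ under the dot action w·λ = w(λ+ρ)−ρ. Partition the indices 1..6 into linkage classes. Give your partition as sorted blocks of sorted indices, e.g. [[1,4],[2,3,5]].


Cartan matrix: type A_2 (|W|=6); un-permuting the 2 rows.

Each λ_j+ρ reduced to Ā_7; 2-tuples below use C's row order:

  λ_1+ρ ↦ (0, 6) · λ_2+ρ ↦ (3, 3) · λ_3+ρ ↦ (0, 6) · λ_4+ρ ↦ (1, 5) · λ_5+ρ ↦ (2, 5) · λ_6+ρ ↦ (1, 5)

4 distinct reps among the 6 weights ⇒ 4 W_7-linkage classes:

[[1, 3], [2], [4, 6], [5]]


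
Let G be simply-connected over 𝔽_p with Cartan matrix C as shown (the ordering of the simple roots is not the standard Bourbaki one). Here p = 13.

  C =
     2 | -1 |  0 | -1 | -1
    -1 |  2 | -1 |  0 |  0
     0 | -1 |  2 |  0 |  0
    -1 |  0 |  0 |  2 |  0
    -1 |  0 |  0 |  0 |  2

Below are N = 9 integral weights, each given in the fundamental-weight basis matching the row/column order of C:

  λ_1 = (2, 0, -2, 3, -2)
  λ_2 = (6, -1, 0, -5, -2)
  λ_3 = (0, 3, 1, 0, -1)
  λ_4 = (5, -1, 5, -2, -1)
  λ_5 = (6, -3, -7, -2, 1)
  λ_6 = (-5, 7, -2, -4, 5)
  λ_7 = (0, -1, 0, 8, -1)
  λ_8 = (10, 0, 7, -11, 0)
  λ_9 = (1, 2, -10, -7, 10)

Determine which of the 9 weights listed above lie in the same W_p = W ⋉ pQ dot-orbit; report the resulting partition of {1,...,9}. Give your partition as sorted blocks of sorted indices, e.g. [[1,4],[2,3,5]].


C ↔ D_5 under row/col permutation; |W(D_5)| = 1920.

Ā_13 reps of the 9 weights (D_5, coords as presented):

  λ_1 → (2, 0, 1, 4, 1);  λ_2 → (2, 0, 1, 4, 1);  λ_3 → (1, 4, 2, 1, 0);  λ_4 → (1, 4, 2, 1, 0);  λ_5 → (1, 4, 2, 1, 0);  λ_6 → (2, 0, 1, 4, 1);  λ_7 → (1, 0, 1, 9, 0);  λ_8 → (1, 0, 1, 2, 7);  λ_9 → (2, 0, 1, 4, 1)

The 9 indices split into 4 linkage classes (same alcove rep ⇔ same W_13-dot-orbit):

[[1, 2, 6, 9], [3, 4, 5], [7], [8]]


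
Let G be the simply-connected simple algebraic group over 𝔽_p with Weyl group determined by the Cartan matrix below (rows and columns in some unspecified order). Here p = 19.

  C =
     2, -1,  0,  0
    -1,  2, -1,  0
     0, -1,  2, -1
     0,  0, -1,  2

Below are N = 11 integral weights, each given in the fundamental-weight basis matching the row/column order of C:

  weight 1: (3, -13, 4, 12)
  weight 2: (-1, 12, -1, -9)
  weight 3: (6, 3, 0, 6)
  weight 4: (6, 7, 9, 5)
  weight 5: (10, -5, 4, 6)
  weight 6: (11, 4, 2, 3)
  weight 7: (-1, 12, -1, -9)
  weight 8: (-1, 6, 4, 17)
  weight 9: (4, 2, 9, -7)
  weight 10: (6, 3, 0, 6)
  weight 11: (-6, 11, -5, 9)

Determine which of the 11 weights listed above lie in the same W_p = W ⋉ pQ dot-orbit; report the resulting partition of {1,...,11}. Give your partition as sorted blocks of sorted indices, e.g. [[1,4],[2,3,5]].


Type A_4, rank 4, |W|=120; reorder rows/cols to standard.

Each λ_j+ρ reduced to Ā_19; 4-tuples below use C's row order:

    λ_1+ρ ↦ (5, 3, 4, 6)
    λ_2+ρ ↦ (0, 5, 8, 0)
    λ_3+ρ ↦ (7, 4, 1, 7)
    λ_4+ρ ↦ (5, 3, 4, 6)
    λ_5+ρ ↦ (7, 4, 1, 7)
    λ_6+ρ ↦ (7, 5, 2, 1)
    λ_7+ρ ↦ (0, 5, 8, 0)
    λ_8+ρ ↦ (7, 4, 1, 7)
    λ_9+ρ ↦ (5, 3, 4, 6)
    λ_10+ρ ↦ (7, 4, 1, 7)
    λ_11+ρ ↦ (5, 3, 4, 6)

The 11 indices split into 4 linkage classes (same alcove rep ⇔ same W_19-dot-orbit):

[[1, 4, 9, 11], [2, 7], [3, 5, 8, 10], [6]]


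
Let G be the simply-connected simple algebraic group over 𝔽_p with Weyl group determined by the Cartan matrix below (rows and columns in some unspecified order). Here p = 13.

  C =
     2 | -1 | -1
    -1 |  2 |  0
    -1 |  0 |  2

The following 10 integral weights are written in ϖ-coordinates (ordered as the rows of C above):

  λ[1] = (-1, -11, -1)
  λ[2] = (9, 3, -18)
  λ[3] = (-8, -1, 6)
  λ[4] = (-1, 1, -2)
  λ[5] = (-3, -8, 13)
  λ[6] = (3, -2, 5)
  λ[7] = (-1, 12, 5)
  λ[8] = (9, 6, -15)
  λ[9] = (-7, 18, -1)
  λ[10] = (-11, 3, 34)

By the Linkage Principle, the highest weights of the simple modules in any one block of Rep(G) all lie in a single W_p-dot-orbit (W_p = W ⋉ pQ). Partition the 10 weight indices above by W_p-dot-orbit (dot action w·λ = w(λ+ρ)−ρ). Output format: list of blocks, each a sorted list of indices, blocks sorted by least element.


Cartan matrix: type A_3 (|W|=24); un-permuting the 3 rows.

Alcove-folded reps (p=13, 10 weights, presented ϖ-order):

    [1] (0, 0, 10)
    [2] (3, 1, 6)
    [3] (0, 7, 0)
    [4] (1, 1, 0)
    [5] (7, 1, 4)
    [6] (3, 1, 6)
    [7] (0, 7, 0)
    [8] (3, 1, 6)
    [9] (0, 7, 0)
    [10] (3, 1, 6)

5 distinct reps among the 10 weights ⇒ 5 W_13-linkage classes:

[[1], [2, 6, 8, 10], [3, 7, 9], [4], [5]]


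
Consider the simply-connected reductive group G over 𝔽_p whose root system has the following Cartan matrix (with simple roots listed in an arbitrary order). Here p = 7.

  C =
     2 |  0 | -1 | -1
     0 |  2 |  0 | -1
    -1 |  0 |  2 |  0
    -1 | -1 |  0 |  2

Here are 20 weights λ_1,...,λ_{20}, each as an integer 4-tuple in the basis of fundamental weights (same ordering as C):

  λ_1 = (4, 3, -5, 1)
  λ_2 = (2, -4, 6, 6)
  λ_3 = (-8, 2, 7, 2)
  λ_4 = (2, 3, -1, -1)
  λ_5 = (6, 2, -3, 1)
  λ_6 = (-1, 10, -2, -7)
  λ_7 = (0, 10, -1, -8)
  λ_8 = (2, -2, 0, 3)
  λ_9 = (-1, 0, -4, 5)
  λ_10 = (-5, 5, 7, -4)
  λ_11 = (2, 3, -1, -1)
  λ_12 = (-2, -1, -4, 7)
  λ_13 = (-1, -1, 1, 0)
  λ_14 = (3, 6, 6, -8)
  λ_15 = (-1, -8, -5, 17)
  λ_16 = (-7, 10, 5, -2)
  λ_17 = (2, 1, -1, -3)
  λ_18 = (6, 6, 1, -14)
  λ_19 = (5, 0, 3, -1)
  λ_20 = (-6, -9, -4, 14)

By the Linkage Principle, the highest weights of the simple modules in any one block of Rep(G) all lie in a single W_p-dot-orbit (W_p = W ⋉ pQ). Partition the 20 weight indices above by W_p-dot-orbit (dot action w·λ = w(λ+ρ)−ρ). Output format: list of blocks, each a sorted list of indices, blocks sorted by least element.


A_4 Cartan matrix, 4 simple roots permuted; ρ=(1,1,1,1).

W_7-reps of the 20 weights in Ā_7 (same 4-coord order as C):

  [1] (1, 0, 0, 2);  [2] (3, 4, 0, 0);  [3] (3, 0, 0, 3);  [4] (3, 4, 0, 0);  [5] (2, 2, 3, 0);  [6] (0, 0, 2, 1);  [7] (0, 0, 2, 1);  [8] (3, 0, 0, 3);  [9] (3, 1, 0, 3);  [10] (3, 0, 0, 3);  [11] (3, 4, 0, 0);  [12] (3, 1, 0, 3);  [13] (0, 0, 2, 1);  [14] (3, 4, 0, 0);  [15] (3, 4, 0, 0);  [16] (3, 0, 0, 3);  [17] (1, 0, 0, 2);  [18] (0, 0, 2, 1);  [19] (3, 0, 0, 3);  [20] (0, 0, 2, 1)

The 20 indices split into 6 linkage classes (same alcove rep ⇔ same W_7-dot-orbit):

[[1, 17], [2, 4, 11, 14, 15], [3, 8, 10, 16, 19], [5], [6, 7, 13, 18, 20], [9, 12]]
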